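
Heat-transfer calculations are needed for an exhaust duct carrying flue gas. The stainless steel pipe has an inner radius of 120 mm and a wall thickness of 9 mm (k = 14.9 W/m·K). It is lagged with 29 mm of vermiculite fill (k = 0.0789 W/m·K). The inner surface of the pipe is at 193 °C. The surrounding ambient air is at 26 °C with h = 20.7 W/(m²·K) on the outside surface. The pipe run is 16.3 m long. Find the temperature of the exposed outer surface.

T ≈ 43.7 °C

Radial resistances (cylindrical: R_cond = ln(r_o/r_i)/(2πkL), R_conv = 1/(h·2πrL)):
R_stainless steel pipe wall = ln(129/120)/(2π×14.9×16.3) = 4.739×10^-5 K/W
R_vermiculite fill = ln(158/129)/(2π×0.0789×16.3) = 0.02509 K/W
R_outer film = 1/(h_o·2πr_oL) = 1/(20.7×2π×0.158×16.3) = 0.002985 K/W
R_total = 0.02813 K/W
Q = ΔT/R_total = 167/0.02813
Q = 5940 W
T_interface = T_inner − Q·ΣR(inner→interface) = 193 − 5940×0.02514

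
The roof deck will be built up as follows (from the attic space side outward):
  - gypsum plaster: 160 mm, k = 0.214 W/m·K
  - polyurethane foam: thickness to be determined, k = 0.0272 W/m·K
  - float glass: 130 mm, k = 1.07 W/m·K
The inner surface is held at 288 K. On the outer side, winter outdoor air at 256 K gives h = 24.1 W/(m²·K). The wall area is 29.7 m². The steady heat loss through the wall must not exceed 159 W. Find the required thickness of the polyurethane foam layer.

L ≈ 138 mm

Model the wall as resistances in series:
R_gypsum plaster = L/(kA) = 0.16/(0.214×29.7) = 0.02517 K/W
R_float glass = L/(kA) = 0.13/(1.07×29.7) = 0.004091 K/W
R_outer film = 1/(h_o·A) = 1/(24.1×29.7) = 0.001397 K/W
Sum of the known resistances R_other = 0.03066 K/W
Required total resistance R_tot = ΔT/Q_allow = 32/159 = 0.2013 K/W
R_polyurethane foam = R_tot − R_other = 0.1706 K/W
L = R·k·A = 0.1706×0.0272×29.7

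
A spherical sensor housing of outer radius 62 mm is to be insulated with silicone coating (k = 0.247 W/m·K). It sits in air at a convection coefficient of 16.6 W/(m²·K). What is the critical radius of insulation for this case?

r_cr ≈ 29.8 mm

For a sphere r_cr = 2k/h = 2×0.247/16.6
r_cr = 29.8 mm; since the bare radius (62 mm) is above r_cr, any added insulation will reduce heat loss.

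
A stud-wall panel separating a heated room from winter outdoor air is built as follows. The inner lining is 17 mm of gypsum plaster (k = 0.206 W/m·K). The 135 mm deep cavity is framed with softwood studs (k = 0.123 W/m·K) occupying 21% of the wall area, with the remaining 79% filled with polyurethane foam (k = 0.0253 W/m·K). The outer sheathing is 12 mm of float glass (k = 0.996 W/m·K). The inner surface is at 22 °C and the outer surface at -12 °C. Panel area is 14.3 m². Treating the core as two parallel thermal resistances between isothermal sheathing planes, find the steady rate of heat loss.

Q ≈ 160 W

Sheathing layers in series; stud and cavity paths in parallel between them.
R_inner = 0.017/(0.206×14.3) = 0.005771 K/W
R_stud  = 0.135/(0.123×0.21×14.3) = 0.3655 K/W
R_cav   = 0.135/(0.0253×0.79×14.3) = 0.4723 K/W
1/R_core = 1/R_stud + 1/R_cav → R_core = 0.206 K/W
R_outer = 0.012/(0.996×14.3) = 8.425×10^-4 K/W
R_total = 0.2127 K/W
Q = ΔT/R_total = 34/0.2127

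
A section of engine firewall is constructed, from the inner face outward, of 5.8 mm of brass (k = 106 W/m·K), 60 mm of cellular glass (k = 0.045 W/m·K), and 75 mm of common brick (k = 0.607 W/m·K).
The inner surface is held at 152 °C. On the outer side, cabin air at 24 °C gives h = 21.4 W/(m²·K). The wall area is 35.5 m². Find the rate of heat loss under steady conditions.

Model the wall as resistances in series:
R_brass = L/(kA) = 0.0058/(106×35.5) = 1.541×10^-6 K/W
R_cellular glass = L/(kA) = 0.06/(0.045×35.5) = 0.03756 K/W
R_common brick = L/(kA) = 0.075/(0.607×35.5) = 0.003481 K/W
R_outer film = 1/(h_o·A) = 1/(21.4×35.5) = 0.001316 K/W
R_total = 0.04236 K/W
Q = ΔT / R_total = 128 / 0.04236

Q ≈ 3020 W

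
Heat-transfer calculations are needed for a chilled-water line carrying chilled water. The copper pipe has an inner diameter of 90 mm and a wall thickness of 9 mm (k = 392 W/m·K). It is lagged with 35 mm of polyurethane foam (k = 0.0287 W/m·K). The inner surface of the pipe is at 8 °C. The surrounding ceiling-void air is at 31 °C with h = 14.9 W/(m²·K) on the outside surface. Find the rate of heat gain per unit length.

Cylindrical conduction, so R = ln(r₂/r₁)/(2πkL) per layer, in series:
R_copper pipe wall = ln(54/45)/(2π×392×1) = 7.402×10^-5 K/W
R_polyurethane foam = ln(89/54)/(2π×0.0287×1) = 2.771 K/W
R_outer film = 1/(h_o·2πr_oL) = 1/(14.9×2π×0.089×1) = 0.12 K/W
R_total = 2.891 K/W
Q = ΔT/R_total = 23/2.891

q′ ≈ 7.96 W/m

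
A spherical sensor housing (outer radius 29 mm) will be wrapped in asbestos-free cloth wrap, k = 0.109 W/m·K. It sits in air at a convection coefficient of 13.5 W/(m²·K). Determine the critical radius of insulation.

r_cr ≈ 16.1 mm

For a sphere r_cr = 2k/h = 2×0.109/13.5
r_cr = 16.1 mm; since the bare radius (29 mm) is above r_cr, any added insulation will reduce heat loss.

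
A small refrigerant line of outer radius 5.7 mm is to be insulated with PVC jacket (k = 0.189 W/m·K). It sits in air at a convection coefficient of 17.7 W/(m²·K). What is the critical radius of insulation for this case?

For a cylinder r_cr = k/h = 0.189/17.7
r_cr = 10.7 mm; since the bare radius (5.7 mm) is below r_cr, adding a thin layer of insulation will *increase* heat loss.

r_cr ≈ 10.7 mm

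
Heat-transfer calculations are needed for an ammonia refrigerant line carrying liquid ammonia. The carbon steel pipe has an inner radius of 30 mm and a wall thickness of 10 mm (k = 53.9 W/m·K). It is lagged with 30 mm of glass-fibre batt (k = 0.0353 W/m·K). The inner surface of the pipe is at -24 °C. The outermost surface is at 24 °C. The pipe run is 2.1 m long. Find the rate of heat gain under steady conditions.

Q ≈ 39.9 W

Per-layer cylindrical resistances, series-summed:
R_carbon steel pipe wall = ln(40/30)/(2π×53.9×2.1) = 4.045×10^-4 K/W
R_glass-fibre batt = ln(70/40)/(2π×0.0353×2.1) = 1.201 K/W
R_total = 1.202 K/W
Q = ΔT/R_total = 48/1.202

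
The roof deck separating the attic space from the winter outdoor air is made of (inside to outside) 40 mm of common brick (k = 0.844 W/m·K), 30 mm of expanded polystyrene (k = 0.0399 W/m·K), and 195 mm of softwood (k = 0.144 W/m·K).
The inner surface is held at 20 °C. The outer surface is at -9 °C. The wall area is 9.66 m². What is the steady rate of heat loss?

Q ≈ 130 W

Model the wall as resistances in series:
R_common brick = L/(kA) = 0.04/(0.844×9.66) = 0.004906 K/W
R_expanded polystyrene = L/(kA) = 0.03/(0.0399×9.66) = 0.07783 K/W
R_softwood = L/(kA) = 0.195/(0.144×9.66) = 0.1402 K/W
R_total = 0.2229 K/W
Q = ΔT / R_total = 29 / 0.2229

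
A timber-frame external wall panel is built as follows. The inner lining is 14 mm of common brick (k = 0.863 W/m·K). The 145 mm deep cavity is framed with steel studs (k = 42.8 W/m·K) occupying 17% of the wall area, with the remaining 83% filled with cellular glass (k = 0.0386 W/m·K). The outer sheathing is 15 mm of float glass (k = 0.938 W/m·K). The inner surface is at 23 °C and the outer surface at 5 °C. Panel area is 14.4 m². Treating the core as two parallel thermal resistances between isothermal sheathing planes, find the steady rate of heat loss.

Sheathing layers in series; stud and cavity paths in parallel between them.
R_inner = 0.014/(0.863×14.4) = 0.001127 K/W
R_stud  = 0.145/(42.8×0.17×14.4) = 0.001384 K/W
R_cav   = 0.145/(0.0386×0.83×14.4) = 0.3143 K/W
1/R_core = 1/R_stud + 1/R_cav → R_core = 0.001378 K/W
R_outer = 0.015/(0.938×14.4) = 0.001111 K/W
R_total = 0.003615 K/W
Q = ΔT/R_total = 18/0.003615

Q ≈ 4980 W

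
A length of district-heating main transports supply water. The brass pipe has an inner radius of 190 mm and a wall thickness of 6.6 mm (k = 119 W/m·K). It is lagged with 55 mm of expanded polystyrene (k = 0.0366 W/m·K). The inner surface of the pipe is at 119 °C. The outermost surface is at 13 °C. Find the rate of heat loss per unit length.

q′ ≈ 98.8 W/m

Radial resistances (cylindrical: R_cond = ln(r_o/r_i)/(2πkL), R_conv = 1/(h·2πrL)):
R_brass pipe wall = ln(196.6/190)/(2π×119×1) = 4.567×10^-5 K/W
R_expanded polystyrene = ln(251.6/196.6)/(2π×0.0366×1) = 1.073 K/W
R_total = 1.073 K/W
Q = ΔT/R_total = 106/1.073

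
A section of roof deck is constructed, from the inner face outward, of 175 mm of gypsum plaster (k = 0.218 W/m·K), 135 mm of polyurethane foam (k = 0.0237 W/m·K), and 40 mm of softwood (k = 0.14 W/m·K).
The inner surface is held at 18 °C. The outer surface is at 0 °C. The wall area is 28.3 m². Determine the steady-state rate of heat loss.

Thermal resistances in series:
R_gypsum plaster = L/(kA) = 0.175/(0.218×28.3) = 0.02837 K/W
R_polyurethane foam = L/(kA) = 0.135/(0.0237×28.3) = 0.2013 K/W
R_softwood = L/(kA) = 0.04/(0.14×28.3) = 0.0101 K/W
R_total = 0.2397 K/W
Q = ΔT / R_total = 18 / 0.2397

Q ≈ 75.1 W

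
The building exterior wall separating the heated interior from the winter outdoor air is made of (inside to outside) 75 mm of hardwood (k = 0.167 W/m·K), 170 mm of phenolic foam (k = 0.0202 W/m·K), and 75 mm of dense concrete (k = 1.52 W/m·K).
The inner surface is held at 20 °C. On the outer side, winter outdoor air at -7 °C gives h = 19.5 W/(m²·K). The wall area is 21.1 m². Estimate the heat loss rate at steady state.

Q ≈ 63.5 W

Treating each layer as a thermal resistance in series:
R_hardwood = L/(kA) = 0.075/(0.167×21.1) = 0.02128 K/W
R_phenolic foam = L/(kA) = 0.17/(0.0202×21.1) = 0.3989 K/W
R_dense concrete = L/(kA) = 0.075/(1.52×21.1) = 0.002338 K/W
R_outer film = 1/(h_o·A) = 1/(19.5×21.1) = 0.00243 K/W
R_total = 0.4249 K/W
Q = ΔT / R_total = 27 / 0.4249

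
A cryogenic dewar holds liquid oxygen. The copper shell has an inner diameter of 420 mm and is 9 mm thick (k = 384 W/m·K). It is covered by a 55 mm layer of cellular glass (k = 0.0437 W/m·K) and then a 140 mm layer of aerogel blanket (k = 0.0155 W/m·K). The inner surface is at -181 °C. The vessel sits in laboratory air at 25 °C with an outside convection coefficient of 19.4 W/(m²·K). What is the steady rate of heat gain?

Spherical conduction: R = (1/r_in − 1/r_out)/(4πk) per layer; series-sum.
R_copper shell = (1/0.21 − 1/0.219)/(4π×384) = 4.055×10^-5 K/W
R_cellular glass = (1/0.219 − 1/0.274)/(4π×0.0437) = 1.669 K/W
R_aerogel blanket = (1/0.274 − 1/0.414)/(4π×0.0155) = 6.336 K/W
R_outer film = 1/(h·4πr_o²) = 1/(19.4×4π×0.414²) = 0.02393 K/W
R_total = 8.029 K/W
Q = ΔT/R_total = 206/8.029

Q ≈ 25.7 W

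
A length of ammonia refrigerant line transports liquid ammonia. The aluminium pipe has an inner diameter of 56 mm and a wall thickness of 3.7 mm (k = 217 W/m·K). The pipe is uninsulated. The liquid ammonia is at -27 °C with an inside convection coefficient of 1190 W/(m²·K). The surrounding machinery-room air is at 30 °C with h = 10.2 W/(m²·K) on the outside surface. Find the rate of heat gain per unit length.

For a radial system each layer contributes R = ln(r_out/r_in)/(2πkL); films add R = 1/(hA).
R_inner film = 1/(h_i·2πr₁L) = 1/(1190×2π×0.028×1) = 0.004777 K/W
R_aluminium pipe wall = ln(31.7/28)/(2π×217×1) = 9.103×10^-5 K/W
R_outer film = 1/(h_o·2πr_oL) = 1/(10.2×2π×0.0317×1) = 0.4922 K/W
R_total = 0.4971 K/W
Q = ΔT/R_total = 57/0.4971

q′ ≈ 115 W/m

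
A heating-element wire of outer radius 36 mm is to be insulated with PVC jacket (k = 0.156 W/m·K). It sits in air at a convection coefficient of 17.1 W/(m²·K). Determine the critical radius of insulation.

r_cr ≈ 9.12 mm

For a cylinder r_cr = k/h = 0.156/17.1
r_cr = 9.12 mm; since the bare radius (36 mm) is above r_cr, any added insulation will reduce heat loss.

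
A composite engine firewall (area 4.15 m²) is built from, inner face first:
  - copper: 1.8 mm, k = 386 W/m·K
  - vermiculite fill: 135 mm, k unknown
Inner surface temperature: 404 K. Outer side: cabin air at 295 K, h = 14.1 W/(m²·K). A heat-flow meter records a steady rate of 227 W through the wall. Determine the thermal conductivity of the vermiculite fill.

k ≈ 0.0702 W/(m·K)

Treating each layer as a thermal resistance in series:
R_copper = L/(kA) = 0.0018/(386×4.15) = 1.124×10^-6 K/W
R_outer film = 1/(h_o·A) = 1/(14.1×4.15) = 0.01709 K/W
Sum of known resistances R_other = 0.01709 K/W
Total R = ΔT/Q = 109/227 = 0.4802 K/W
R_vermiculite fill = R_total − R_other = 0.4631 K/W
k = L/(R·A) = 0.135/(0.4631×4.15)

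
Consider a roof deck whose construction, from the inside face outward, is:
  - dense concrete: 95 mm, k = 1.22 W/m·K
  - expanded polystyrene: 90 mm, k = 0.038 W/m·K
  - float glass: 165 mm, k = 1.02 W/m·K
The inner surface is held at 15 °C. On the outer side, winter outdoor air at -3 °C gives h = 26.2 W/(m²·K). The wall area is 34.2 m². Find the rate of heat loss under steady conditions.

Using the resistance-network approach (series):
R_dense concrete = L/(kA) = 0.095/(1.22×34.2) = 0.002277 K/W
R_expanded polystyrene = L/(kA) = 0.09/(0.038×34.2) = 0.06925 K/W
R_float glass = L/(kA) = 0.165/(1.02×34.2) = 0.00473 K/W
R_outer film = 1/(h_o·A) = 1/(26.2×34.2) = 0.001116 K/W
R_total = 0.07737 K/W
Q = ΔT / R_total = 18 / 0.07737

Q ≈ 233 W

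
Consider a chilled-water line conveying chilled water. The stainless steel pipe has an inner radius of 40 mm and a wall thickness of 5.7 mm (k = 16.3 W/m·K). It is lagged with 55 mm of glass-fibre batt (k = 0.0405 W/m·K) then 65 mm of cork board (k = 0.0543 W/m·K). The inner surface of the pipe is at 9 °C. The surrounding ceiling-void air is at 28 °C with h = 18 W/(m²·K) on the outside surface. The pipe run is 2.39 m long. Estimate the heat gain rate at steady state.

Q ≈ 9.83 W

Radial resistances (cylindrical: R_cond = ln(r_o/r_i)/(2πkL), R_conv = 1/(h·2πrL)):
R_stainless steel pipe wall = ln(45.7/40)/(2π×16.3×2.39) = 5.443×10^-4 K/W
R_glass-fibre batt = ln(100.7/45.7)/(2π×0.0405×2.39) = 1.299 K/W
R_cork board = ln(165.7/100.7)/(2π×0.0543×2.39) = 0.6108 K/W
R_outer film = 1/(h_o·2πr_oL) = 1/(18×2π×0.1657×2.39) = 0.02233 K/W
R_total = 1.933 K/W
Q = ΔT/R_total = 19/1.933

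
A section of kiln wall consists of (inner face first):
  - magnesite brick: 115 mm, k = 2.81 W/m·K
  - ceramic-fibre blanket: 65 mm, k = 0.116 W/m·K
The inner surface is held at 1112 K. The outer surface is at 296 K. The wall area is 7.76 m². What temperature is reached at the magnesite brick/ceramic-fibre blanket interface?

Series thermal resistances:
R_magnesite brick = L/(kA) = 0.115/(2.81×7.76) = 0.005274 K/W
R_ceramic-fibre blanket = L/(kA) = 0.065/(0.116×7.76) = 0.07221 K/W
R_total = 0.07748 K/W;  Q = ΔT/R_total = 816/0.07748 = 10530 W
T_interface = T_inner − Q·ΣR(inner→interface) = 1112 − 10500×0.005274

T ≈ 1060 K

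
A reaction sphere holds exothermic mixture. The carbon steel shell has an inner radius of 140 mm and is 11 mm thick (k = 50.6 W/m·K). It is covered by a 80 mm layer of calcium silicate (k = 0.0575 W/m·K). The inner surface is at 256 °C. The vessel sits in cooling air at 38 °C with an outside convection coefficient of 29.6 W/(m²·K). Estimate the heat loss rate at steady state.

Radial (spherical) resistances in series:
R_carbon steel shell = (1/0.14 − 1/0.151)/(4π×50.6) = 8.183×10^-4 K/W
R_calcium silicate = (1/0.151 − 1/0.231)/(4π×0.0575) = 3.174 K/W
R_outer film = 1/(h·4πr_o²) = 1/(29.6×4π×0.231²) = 0.05038 K/W
R_total = 3.225 K/W
Q = ΔT/R_total = 218/3.225

Q ≈ 67.6 W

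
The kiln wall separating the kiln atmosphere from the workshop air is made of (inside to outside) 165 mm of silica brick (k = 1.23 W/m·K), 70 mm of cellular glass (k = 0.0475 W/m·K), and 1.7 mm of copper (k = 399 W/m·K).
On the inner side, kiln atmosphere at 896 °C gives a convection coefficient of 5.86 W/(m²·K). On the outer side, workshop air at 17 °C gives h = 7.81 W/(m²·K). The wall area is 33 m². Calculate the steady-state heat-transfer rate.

Thermal resistances in series:
R_inner film = 1/(h_i·A) = 1/(5.86×33) = 0.005171 K/W
R_silica brick = L/(kA) = 0.165/(1.23×33) = 0.004065 K/W
R_cellular glass = L/(kA) = 0.07/(0.0475×33) = 0.04466 K/W
R_copper = L/(kA) = 0.0017/(399×33) = 1.291×10^-7 K/W
R_outer film = 1/(h_o·A) = 1/(7.81×33) = 0.00388 K/W
R_total = 0.05777 K/W
Q = ΔT / R_total = 879 / 0.05777

Q ≈ 15200 W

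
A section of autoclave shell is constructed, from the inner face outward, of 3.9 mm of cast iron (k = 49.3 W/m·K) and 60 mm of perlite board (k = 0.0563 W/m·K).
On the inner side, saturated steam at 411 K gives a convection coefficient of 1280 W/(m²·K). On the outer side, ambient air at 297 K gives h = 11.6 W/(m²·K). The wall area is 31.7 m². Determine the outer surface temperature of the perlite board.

T ≈ 306 K

Thermal resistances in series:
R_inner film = 1/(h_i·A) = 1/(1280×31.7) = 2.465×10^-5 K/W
R_cast iron = L/(kA) = 0.0039/(49.3×31.7) = 2.496×10^-6 K/W
R_perlite board = L/(kA) = 0.06/(0.0563×31.7) = 0.03362 K/W
R_outer film = 1/(h_o·A) = 1/(11.6×31.7) = 0.002719 K/W
R_total = 0.03637 K/W;  Q = ΔT/R_total = 114/0.03637 = 3135 W
T_interface = T_inner − Q·ΣR(inner→interface) = 411 − 3130×0.03365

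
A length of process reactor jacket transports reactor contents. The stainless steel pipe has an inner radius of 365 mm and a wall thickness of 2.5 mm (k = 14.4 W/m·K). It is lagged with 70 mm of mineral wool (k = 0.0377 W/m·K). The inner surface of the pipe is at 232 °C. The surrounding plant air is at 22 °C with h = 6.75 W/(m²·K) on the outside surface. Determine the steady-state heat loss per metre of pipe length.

q′ ≈ 266 W/m

Per-layer cylindrical resistances, series-summed:
R_stainless steel pipe wall = ln(367.5/365)/(2π×14.4×1) = 7.544×10^-5 K/W
R_mineral wool = ln(437.5/367.5)/(2π×0.0377×1) = 0.7361 K/W
R_outer film = 1/(h_o·2πr_oL) = 1/(6.75×2π×0.4375×1) = 0.05389 K/W
R_total = 0.79 K/W
Q = ΔT/R_total = 210/0.79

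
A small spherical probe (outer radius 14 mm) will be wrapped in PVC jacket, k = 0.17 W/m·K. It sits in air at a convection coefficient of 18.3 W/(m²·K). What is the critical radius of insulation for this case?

r_cr ≈ 18.6 mm

For a sphere r_cr = 2k/h = 2×0.17/18.3
r_cr = 18.6 mm; since the bare radius (14 mm) is below r_cr, adding a thin layer of insulation will *increase* heat loss.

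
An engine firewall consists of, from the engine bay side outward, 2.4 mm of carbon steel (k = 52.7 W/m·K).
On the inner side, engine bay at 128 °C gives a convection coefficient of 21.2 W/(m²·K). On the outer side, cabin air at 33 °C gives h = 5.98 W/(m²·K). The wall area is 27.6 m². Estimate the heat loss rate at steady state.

Using the resistance-network approach (series):
R_inner film = 1/(h_i·A) = 1/(21.2×27.6) = 0.001709 K/W
R_carbon steel = L/(kA) = 0.0024/(52.7×27.6) = 1.65×10^-6 K/W
R_outer film = 1/(h_o·A) = 1/(5.98×27.6) = 0.006059 K/W
R_total = 0.00777 K/W
Q = ΔT / R_total = 95 / 0.00777

Q ≈ 12200 W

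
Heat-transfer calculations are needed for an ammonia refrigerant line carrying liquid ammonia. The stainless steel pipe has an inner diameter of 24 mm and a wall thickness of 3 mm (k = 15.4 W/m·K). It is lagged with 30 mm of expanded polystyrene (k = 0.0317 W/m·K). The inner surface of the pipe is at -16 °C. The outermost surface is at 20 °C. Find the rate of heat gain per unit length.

q′ ≈ 6.52 W/m

Cylindrical conduction, so R = ln(r₂/r₁)/(2πkL) per layer, in series:
R_stainless steel pipe wall = ln(15/12)/(2π×15.4×1) = 0.002306 K/W
R_expanded polystyrene = ln(45/15)/(2π×0.0317×1) = 5.516 K/W
R_total = 5.518 K/W
Q = ΔT/R_total = 36/5.518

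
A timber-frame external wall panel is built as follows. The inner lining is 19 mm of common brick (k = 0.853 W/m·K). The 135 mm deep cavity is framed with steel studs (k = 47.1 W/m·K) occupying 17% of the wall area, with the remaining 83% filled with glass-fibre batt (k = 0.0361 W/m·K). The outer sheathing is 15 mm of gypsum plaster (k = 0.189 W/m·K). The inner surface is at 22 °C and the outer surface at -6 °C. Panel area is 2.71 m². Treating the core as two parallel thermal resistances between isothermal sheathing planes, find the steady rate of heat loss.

Sheathing layers in series; stud and cavity paths in parallel between them.
R_inner = 0.019/(0.853×2.71) = 0.008219 K/W
R_stud  = 0.135/(47.1×0.17×2.71) = 0.006221 K/W
R_cav   = 0.135/(0.0361×0.83×2.71) = 1.663 K/W
1/R_core = 1/R_stud + 1/R_cav → R_core = 0.006198 K/W
R_outer = 0.015/(0.189×2.71) = 0.02929 K/W
R_total = 0.0437 K/W
Q = ΔT/R_total = 28/0.0437

Q ≈ 641 W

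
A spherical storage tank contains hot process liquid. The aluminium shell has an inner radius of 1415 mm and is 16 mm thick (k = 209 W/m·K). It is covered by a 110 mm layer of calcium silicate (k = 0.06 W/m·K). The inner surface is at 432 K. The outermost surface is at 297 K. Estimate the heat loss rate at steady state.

Each spherical layer contributes R = (1/r_i − 1/r_o)/(4πk):
R_aluminium shell = (1/1.415 − 1/1.431)/(4π×209) = 3.009×10^-6 K/W
R_calcium silicate = (1/1.431 − 1/1.541)/(4π×0.06) = 0.06616 K/W
R_total = 0.06616 K/W
Q = ΔT/R_total = 135/0.06616

Q ≈ 2040 W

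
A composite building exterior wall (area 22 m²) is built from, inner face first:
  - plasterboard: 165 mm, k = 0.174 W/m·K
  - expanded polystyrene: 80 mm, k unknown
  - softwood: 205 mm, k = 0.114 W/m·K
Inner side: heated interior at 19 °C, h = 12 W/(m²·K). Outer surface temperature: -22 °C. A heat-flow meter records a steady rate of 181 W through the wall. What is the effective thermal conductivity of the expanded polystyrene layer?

k ≈ 0.0371 W/(m·K)

Treating each layer as a thermal resistance in series:
R_inner film = 1/(h_i·A) = 1/(12×22) = 0.003788 K/W
R_plasterboard = L/(kA) = 0.165/(0.174×22) = 0.0431 K/W
R_softwood = L/(kA) = 0.205/(0.114×22) = 0.08174 K/W
Sum of known resistances R_other = 0.1286 K/W
Total R = ΔT/Q = 41/181 = 0.2265 K/W
R_expanded polystyrene = R_total − R_other = 0.09789 K/W
k = L/(R·A) = 0.08/(0.09789×22)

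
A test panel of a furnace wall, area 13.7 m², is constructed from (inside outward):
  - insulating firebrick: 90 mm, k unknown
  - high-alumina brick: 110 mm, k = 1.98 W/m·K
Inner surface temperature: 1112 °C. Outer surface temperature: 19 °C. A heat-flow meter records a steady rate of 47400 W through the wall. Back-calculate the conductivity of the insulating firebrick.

k ≈ 0.346 W/(m·K)

Model the wall as resistances in series:
R_high-alumina brick = L/(kA) = 0.11/(1.98×13.7) = 0.004055 K/W
Sum of known resistances R_other = 0.004055 K/W
Total R = ΔT/Q = 1093/47400 = 0.02306 K/W
R_insulating firebrick = R_total − R_other = 0.019 K/W
k = L/(R·A) = 0.09/(0.019×13.7)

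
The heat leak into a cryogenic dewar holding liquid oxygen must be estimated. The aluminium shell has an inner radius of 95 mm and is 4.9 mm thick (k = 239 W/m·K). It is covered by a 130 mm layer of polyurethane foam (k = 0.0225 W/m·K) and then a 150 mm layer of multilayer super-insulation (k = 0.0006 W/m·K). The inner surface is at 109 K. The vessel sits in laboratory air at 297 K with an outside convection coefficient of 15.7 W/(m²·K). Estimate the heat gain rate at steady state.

Radial (spherical) resistances in series:
R_aluminium shell = (1/0.095 − 1/0.0999)/(4π×239) = 1.719×10^-4 K/W
R_polyurethane foam = (1/0.0999 − 1/0.2299)/(4π×0.0225) = 20.02 K/W
R_multilayer super-insulation = (1/0.2299 − 1/0.3799)/(4π×0.0006) = 227.8 K/W
R_outer film = 1/(h·4πr_o²) = 1/(15.7×4π×0.3799²) = 0.03512 K/W
R_total = 247.8 K/W
Q = ΔT/R_total = 188/247.8

Q ≈ 0.759 W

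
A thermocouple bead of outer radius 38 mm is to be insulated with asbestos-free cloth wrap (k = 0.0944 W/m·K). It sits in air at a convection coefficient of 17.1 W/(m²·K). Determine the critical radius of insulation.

For a sphere r_cr = 2k/h = 2×0.0944/17.1
r_cr = 11 mm; since the bare radius (38 mm) is above r_cr, any added insulation will reduce heat loss.

r_cr ≈ 11 mm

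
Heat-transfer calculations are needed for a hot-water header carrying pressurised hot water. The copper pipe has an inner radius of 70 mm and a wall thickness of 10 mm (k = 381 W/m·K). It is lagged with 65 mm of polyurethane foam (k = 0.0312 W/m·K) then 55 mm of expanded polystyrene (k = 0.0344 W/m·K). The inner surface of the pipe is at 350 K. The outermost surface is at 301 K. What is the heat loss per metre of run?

q′ ≈ 10.8 W/m

Treating each annulus and film as a series resistance:
R_copper pipe wall = ln(80/70)/(2π×381×1) = 5.578×10^-5 K/W
R_polyurethane foam = ln(145/80)/(2π×0.0312×1) = 3.034 K/W
R_expanded polystyrene = ln(200/145)/(2π×0.0344×1) = 1.488 K/W
R_total = 4.522 K/W
Q = ΔT/R_total = 49/4.522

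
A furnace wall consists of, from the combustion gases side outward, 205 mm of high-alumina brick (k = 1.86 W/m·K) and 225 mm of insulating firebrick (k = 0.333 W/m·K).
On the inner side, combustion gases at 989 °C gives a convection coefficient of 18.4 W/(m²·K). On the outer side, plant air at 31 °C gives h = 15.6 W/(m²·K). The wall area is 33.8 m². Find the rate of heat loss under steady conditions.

Model the wall as resistances in series:
R_inner film = 1/(h_i·A) = 1/(18.4×33.8) = 0.001608 K/W
R_high-alumina brick = L/(kA) = 0.205/(1.86×33.8) = 0.003261 K/W
R_insulating firebrick = L/(kA) = 0.225/(0.333×33.8) = 0.01999 K/W
R_outer film = 1/(h_o·A) = 1/(15.6×33.8) = 0.001897 K/W
R_total = 0.02676 K/W
Q = ΔT / R_total = 958 / 0.02676

Q ≈ 35800 W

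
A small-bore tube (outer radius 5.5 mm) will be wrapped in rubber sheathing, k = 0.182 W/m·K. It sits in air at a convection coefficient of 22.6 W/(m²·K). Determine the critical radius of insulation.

For a cylinder r_cr = k/h = 0.182/22.6
r_cr = 8.05 mm; since the bare radius (5.5 mm) is below r_cr, adding a thin layer of insulation will *increase* heat loss.

r_cr ≈ 8.05 mm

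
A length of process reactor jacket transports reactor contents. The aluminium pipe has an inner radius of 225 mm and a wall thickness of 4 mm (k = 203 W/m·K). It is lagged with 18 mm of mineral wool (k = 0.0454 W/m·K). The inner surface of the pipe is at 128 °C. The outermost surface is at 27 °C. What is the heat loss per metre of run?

Per-layer cylindrical resistances, series-summed:
R_aluminium pipe wall = ln(229/225)/(2π×203×1) = 1.382×10^-5 K/W
R_mineral wool = ln(247/229)/(2π×0.0454×1) = 0.2653 K/W
R_total = 0.2653 K/W
Q = ΔT/R_total = 101/0.2653

q′ ≈ 381 W/m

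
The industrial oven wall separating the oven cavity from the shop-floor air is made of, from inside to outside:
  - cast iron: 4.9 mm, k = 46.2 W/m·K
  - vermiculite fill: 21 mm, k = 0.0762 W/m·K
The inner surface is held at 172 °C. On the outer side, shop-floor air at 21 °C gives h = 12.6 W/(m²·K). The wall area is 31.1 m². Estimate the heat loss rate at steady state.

Q ≈ 13200 W

Model the wall as resistances in series:
R_cast iron = L/(kA) = 0.0049/(46.2×31.1) = 3.41×10^-6 K/W
R_vermiculite fill = L/(kA) = 0.021/(0.0762×31.1) = 0.008861 K/W
R_outer film = 1/(h_o·A) = 1/(12.6×31.1) = 0.002552 K/W
R_total = 0.01142 K/W
Q = ΔT / R_total = 151 / 0.01142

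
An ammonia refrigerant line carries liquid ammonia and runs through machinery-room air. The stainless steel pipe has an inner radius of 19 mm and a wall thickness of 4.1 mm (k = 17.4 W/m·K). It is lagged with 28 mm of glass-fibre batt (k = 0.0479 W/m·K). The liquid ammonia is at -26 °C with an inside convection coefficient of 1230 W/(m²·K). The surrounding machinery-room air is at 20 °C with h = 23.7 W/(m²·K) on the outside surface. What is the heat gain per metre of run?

q′ ≈ 16.6 W/m

Per-layer cylindrical resistances, series-summed:
R_inner film = 1/(h_i·2πr₁L) = 1/(1230×2π×0.019×1) = 0.00681 K/W
R_stainless steel pipe wall = ln(23.1/19)/(2π×17.4×1) = 0.001787 K/W
R_glass-fibre batt = ln(51.1/23.1)/(2π×0.0479×1) = 2.638 K/W
R_outer film = 1/(h_o·2πr_oL) = 1/(23.7×2π×0.0511×1) = 0.1314 K/W
R_total = 2.778 K/W
Q = ΔT/R_total = 46/2.778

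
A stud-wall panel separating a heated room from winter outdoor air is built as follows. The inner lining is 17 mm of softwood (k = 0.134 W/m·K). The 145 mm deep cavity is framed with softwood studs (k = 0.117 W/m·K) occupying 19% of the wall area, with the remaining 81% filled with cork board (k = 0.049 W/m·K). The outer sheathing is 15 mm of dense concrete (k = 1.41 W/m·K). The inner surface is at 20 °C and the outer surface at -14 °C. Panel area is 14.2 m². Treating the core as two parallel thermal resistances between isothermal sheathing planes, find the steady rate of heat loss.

Q ≈ 195 W

Sheathing layers in series; stud and cavity paths in parallel between them.
R_inner = 0.017/(0.134×14.2) = 0.008934 K/W
R_stud  = 0.145/(0.117×0.19×14.2) = 0.4593 K/W
R_cav   = 0.145/(0.049×0.81×14.2) = 0.2573 K/W
1/R_core = 1/R_stud + 1/R_cav → R_core = 0.1649 K/W
R_outer = 0.015/(1.41×14.2) = 7.492×10^-4 K/W
R_total = 0.1746 K/W
Q = ΔT/R_total = 34/0.1746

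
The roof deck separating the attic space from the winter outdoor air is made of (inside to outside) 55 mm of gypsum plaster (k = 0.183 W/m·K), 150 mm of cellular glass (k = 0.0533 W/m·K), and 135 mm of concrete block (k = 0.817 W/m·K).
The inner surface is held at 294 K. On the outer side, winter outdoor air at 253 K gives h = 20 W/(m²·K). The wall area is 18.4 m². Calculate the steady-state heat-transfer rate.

Series thermal resistances:
R_gypsum plaster = L/(kA) = 0.055/(0.183×18.4) = 0.01633 K/W
R_cellular glass = L/(kA) = 0.15/(0.0533×18.4) = 0.1529 K/W
R_concrete block = L/(kA) = 0.135/(0.817×18.4) = 0.00898 K/W
R_outer film = 1/(h_o·A) = 1/(20×18.4) = 0.002717 K/W
R_total = 0.181 K/W
Q = ΔT / R_total = 41 / 0.181

Q ≈ 227 W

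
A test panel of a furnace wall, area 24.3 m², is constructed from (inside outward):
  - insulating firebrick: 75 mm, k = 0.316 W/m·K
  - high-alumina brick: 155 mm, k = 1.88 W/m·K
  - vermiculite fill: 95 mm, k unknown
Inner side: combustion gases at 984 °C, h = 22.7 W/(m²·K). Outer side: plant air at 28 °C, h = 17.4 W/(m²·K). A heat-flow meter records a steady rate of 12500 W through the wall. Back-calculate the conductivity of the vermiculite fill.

Using the resistance-network approach (series):
R_inner film = 1/(h_i·A) = 1/(22.7×24.3) = 0.001813 K/W
R_insulating firebrick = L/(kA) = 0.075/(0.316×24.3) = 0.009767 K/W
R_high-alumina brick = L/(kA) = 0.155/(1.88×24.3) = 0.003393 K/W
R_outer film = 1/(h_o·A) = 1/(17.4×24.3) = 0.002365 K/W
Sum of known resistances R_other = 0.01734 K/W
Total R = ΔT/Q = 956/12500 = 0.07648 K/W
R_vermiculite fill = R_total − R_other = 0.05914 K/W
k = L/(R·A) = 0.095/(0.05914×24.3)

k ≈ 0.0661 W/(m·K)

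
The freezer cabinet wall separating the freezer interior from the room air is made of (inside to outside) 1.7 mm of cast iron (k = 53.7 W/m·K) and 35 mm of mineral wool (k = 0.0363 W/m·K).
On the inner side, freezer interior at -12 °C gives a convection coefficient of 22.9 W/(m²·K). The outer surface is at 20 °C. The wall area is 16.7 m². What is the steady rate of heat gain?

Q ≈ 530 W

Thermal resistances in series:
R_inner film = 1/(h_i·A) = 1/(22.9×16.7) = 0.002615 K/W
R_cast iron = L/(kA) = 0.0017/(53.7×16.7) = 1.896×10^-6 K/W
R_mineral wool = L/(kA) = 0.035/(0.0363×16.7) = 0.05774 K/W
R_total = 0.06035 K/W
Q = ΔT / R_total = 32 / 0.06035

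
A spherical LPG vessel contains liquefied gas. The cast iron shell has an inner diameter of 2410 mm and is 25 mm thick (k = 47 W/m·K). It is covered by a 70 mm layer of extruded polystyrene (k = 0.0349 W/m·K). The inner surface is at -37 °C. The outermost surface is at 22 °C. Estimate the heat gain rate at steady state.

Q ≈ 591 W

Each spherical layer contributes R = (1/r_i − 1/r_o)/(4πk):
R_cast iron shell = (1/1.205 − 1/1.23)/(4π×47) = 2.856×10^-5 K/W
R_extruded polystyrene = (1/1.23 − 1/1.3)/(4π×0.0349) = 0.09982 K/W
R_total = 0.09985 K/W
Q = ΔT/R_total = 59/0.09985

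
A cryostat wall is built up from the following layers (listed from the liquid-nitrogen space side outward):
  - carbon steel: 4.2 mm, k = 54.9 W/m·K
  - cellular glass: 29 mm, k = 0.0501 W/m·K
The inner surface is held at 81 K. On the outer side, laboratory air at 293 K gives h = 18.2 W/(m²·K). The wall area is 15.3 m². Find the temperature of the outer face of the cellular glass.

Series thermal resistances:
R_carbon steel = L/(kA) = 0.0042/(54.9×15.3) = 5×10^-6 K/W
R_cellular glass = L/(kA) = 0.029/(0.0501×15.3) = 0.03783 K/W
R_outer film = 1/(h_o·A) = 1/(18.2×15.3) = 0.003591 K/W
R_total = 0.04143 K/W;  Q = ΔT/R_total = 212/0.04143 = 5117 W
T_interface = T_inner + Q·ΣR(inner→interface) = 81 + 5120×0.03784

T ≈ 275 K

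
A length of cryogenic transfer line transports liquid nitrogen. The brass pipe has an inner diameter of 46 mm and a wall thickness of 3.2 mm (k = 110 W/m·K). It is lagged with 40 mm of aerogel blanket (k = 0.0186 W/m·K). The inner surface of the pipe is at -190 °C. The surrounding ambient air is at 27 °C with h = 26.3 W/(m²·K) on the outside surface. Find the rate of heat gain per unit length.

For a radial system each layer contributes R = ln(r_out/r_in)/(2πkL); films add R = 1/(hA).
R_brass pipe wall = ln(26.2/23)/(2π×110×1) = 1.885×10^-4 K/W
R_aerogel blanket = ln(66.2/26.2)/(2π×0.0186×1) = 7.931 K/W
R_outer film = 1/(h_o·2πr_oL) = 1/(26.3×2π×0.0662×1) = 0.09141 K/W
R_total = 8.023 K/W
Q = ΔT/R_total = 217/8.023

q′ ≈ 27 W/m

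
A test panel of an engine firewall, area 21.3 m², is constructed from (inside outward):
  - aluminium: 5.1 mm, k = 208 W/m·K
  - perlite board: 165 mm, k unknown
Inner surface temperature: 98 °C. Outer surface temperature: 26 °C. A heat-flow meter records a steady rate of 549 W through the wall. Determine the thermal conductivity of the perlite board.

Model the wall as resistances in series:
R_aluminium = L/(kA) = 0.0051/(208×21.3) = 1.151×10^-6 K/W
Sum of known resistances R_other = 1.151×10^-6 K/W
Total R = ΔT/Q = 72/549 = 0.1311 K/W
R_perlite board = R_total − R_other = 0.1311 K/W
k = L/(R·A) = 0.165/(0.1311×21.3)

k ≈ 0.0591 W/(m·K)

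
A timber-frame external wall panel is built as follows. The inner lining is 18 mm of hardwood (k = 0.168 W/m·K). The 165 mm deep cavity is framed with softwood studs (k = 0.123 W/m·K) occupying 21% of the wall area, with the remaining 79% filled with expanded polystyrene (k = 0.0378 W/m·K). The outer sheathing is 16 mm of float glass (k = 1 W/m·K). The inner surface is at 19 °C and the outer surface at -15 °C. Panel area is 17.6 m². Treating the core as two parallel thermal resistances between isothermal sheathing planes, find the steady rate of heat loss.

Q ≈ 194 W

Sheathing layers in series; stud and cavity paths in parallel between them.
R_inner = 0.018/(0.168×17.6) = 0.006088 K/W
R_stud  = 0.165/(0.123×0.21×17.6) = 0.363 K/W
R_cav   = 0.165/(0.0378×0.79×17.6) = 0.3139 K/W
1/R_core = 1/R_stud + 1/R_cav → R_core = 0.1683 K/W
R_outer = 0.016/(1×17.6) = 9.091×10^-4 K/W
R_total = 0.1753 K/W
Q = ΔT/R_total = 34/0.1753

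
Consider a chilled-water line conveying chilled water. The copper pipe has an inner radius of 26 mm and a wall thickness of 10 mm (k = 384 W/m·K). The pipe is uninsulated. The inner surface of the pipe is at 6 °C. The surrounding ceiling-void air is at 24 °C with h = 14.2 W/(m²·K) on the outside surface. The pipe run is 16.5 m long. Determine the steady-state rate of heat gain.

Cylindrical conduction, so R = ln(r₂/r₁)/(2πkL) per layer, in series:
R_copper pipe wall = ln(36/26)/(2π×384×16.5) = 8.174×10^-6 K/W
R_outer film = 1/(h_o·2πr_oL) = 1/(14.2×2π×0.036×16.5) = 0.01887 K/W
R_total = 0.01888 K/W
Q = ΔT/R_total = 18/0.01888

Q ≈ 954 W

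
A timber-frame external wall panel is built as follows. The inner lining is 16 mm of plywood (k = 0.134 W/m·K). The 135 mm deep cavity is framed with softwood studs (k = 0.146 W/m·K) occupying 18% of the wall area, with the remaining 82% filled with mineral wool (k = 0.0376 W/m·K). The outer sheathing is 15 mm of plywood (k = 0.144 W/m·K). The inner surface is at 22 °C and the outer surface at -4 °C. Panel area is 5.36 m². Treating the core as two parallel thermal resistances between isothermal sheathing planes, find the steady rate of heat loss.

Q ≈ 53.9 W

Sheathing layers in series; stud and cavity paths in parallel between them.
R_inner = 0.016/(0.134×5.36) = 0.02228 K/W
R_stud  = 0.135/(0.146×0.18×5.36) = 0.9584 K/W
R_cav   = 0.135/(0.0376×0.82×5.36) = 0.8169 K/W
1/R_core = 1/R_stud + 1/R_cav → R_core = 0.441 K/W
R_outer = 0.015/(0.144×5.36) = 0.01943 K/W
R_total = 0.4827 K/W
Q = ΔT/R_total = 26/0.4827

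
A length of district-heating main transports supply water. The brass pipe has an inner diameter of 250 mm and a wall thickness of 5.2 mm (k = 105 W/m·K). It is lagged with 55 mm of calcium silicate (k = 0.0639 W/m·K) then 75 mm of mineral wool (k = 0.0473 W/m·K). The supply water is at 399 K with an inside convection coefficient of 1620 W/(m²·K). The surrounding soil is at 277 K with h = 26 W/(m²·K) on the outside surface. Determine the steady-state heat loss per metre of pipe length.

q′ ≈ 59.6 W/m

Treating each annulus and film as a series resistance:
R_inner film = 1/(h_i·2πr₁L) = 1/(1620×2π×0.125×1) = 7.86×10^-4 K/W
R_brass pipe wall = ln(130.2/125)/(2π×105×1) = 6.178×10^-5 K/W
R_calcium silicate = ln(185.2/130.2)/(2π×0.0639×1) = 0.8776 K/W
R_mineral wool = ln(260.2/185.2)/(2π×0.0473×1) = 1.144 K/W
R_outer film = 1/(h_o·2πr_oL) = 1/(26×2π×0.2602×1) = 0.02353 K/W
R_total = 2.046 K/W
Q = ΔT/R_total = 122/2.046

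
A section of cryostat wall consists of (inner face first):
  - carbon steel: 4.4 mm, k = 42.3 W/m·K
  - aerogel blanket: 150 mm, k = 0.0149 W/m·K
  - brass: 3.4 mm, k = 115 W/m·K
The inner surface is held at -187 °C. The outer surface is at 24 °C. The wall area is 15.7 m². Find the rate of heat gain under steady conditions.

Treating each layer as a thermal resistance in series:
R_carbon steel = L/(kA) = 0.0044/(42.3×15.7) = 6.625×10^-6 K/W
R_aerogel blanket = L/(kA) = 0.15/(0.0149×15.7) = 0.6412 K/W
R_brass = L/(kA) = 0.0034/(115×15.7) = 1.883×10^-6 K/W
R_total = 0.6412 K/W
Q = ΔT / R_total = 211 / 0.6412

Q ≈ 329 W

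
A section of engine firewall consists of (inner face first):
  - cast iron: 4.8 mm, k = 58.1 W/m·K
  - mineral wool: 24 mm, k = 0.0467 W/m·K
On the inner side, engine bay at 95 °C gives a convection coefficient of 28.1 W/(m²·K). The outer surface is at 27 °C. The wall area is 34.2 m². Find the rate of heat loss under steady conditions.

Q ≈ 4230 W

Treating each layer as a thermal resistance in series:
R_inner film = 1/(h_i·A) = 1/(28.1×34.2) = 0.001041 K/W
R_cast iron = L/(kA) = 0.0048/(58.1×34.2) = 2.416×10^-6 K/W
R_mineral wool = L/(kA) = 0.024/(0.0467×34.2) = 0.01503 K/W
R_total = 0.01607 K/W
Q = ΔT / R_total = 68 / 0.01607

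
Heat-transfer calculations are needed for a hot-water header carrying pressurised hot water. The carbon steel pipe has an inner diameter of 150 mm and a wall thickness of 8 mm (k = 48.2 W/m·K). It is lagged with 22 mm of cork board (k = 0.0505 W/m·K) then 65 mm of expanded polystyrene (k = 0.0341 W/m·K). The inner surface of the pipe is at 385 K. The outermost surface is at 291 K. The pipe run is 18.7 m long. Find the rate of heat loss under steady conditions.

Radial resistances (cylindrical: R_cond = ln(r_o/r_i)/(2πkL), R_conv = 1/(h·2πrL)):
R_carbon steel pipe wall = ln(83/75)/(2π×48.2×18.7) = 1.79×10^-5 K/W
R_cork board = ln(105/83)/(2π×0.0505×18.7) = 0.03963 K/W
R_expanded polystyrene = ln(170/105)/(2π×0.0341×18.7) = 0.1203 K/W
R_total = 0.1599 K/W
Q = ΔT/R_total = 94/0.1599

Q ≈ 588 W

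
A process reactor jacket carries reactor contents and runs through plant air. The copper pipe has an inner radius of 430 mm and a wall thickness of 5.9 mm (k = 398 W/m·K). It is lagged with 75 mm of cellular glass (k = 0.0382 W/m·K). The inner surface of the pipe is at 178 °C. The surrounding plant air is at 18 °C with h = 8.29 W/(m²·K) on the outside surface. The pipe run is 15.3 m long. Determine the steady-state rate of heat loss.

Q ≈ 3500 W

Treating each annulus and film as a series resistance:
R_copper pipe wall = ln(435.9/430)/(2π×398×15.3) = 3.562×10^-7 K/W
R_cellular glass = ln(510.9/435.9)/(2π×0.0382×15.3) = 0.04323 K/W
R_outer film = 1/(h_o·2πr_oL) = 1/(8.29×2π×0.5109×15.3) = 0.002456 K/W
R_total = 0.04569 K/W
Q = ΔT/R_total = 160/0.04569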